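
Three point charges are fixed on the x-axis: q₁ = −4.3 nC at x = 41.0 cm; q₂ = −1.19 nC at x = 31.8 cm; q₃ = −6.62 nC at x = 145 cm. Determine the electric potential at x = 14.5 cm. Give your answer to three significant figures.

Electric potential is a scalar, so the contributions from each charge add algebraically: V = Σ kqᵢ/rᵢ.
Distances from the field point to each charge: r₁ = 0.265 m, r₂ = 0.173 m, r₃ = 1.30 m.
V = k[(-4.30×10⁻⁹)/(0.265) + (-1.19×10⁻⁹)/(0.173) + (-6.62×10⁻⁹)/(1.30)] = -253 V.

-253 V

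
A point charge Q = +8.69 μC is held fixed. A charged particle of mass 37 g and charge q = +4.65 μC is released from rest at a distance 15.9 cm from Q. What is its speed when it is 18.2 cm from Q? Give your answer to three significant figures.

Only the electrostatic force acts, so mechanical energy is conserved: ½mv² = U₁ − U₂ = kQq(1/r₁ − 1/r₂).
U₁ − U₂ = (8.99×10⁹ N·m²/C²)(8.69×10⁻⁶ C)(4.65×10⁻⁶ C)(1/0.159 − 1/0.182) = 0.289 J.
v = √(2·0.289/0.0370) = 3.95 m/s.

3.95 m/s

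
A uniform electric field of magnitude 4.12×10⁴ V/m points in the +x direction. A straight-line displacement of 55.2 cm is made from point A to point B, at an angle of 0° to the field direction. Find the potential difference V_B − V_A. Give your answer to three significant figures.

Only the component of displacement along E changes the potential: ΔV = −E·d·cosθ.
ΔV = −(4.12×10⁴ V/m)(0.552 m)cos0° = -2.27×10⁴ V.

-2.27×10⁴ V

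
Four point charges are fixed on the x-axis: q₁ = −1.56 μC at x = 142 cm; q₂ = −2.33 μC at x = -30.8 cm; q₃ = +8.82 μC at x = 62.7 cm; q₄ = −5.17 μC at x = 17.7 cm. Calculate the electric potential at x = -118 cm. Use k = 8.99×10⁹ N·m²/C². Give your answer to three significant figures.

The total potential is the scalar sum of each charge's contribution, V = Σ kqᵢ/rᵢ.
Distances from the field point to each charge: r₁ = 2.60 m, r₂ = 0.872 m, r₃ = 1.81 m, r₄ = 1.36 m.
V = k[(-1.56×10⁻⁶)/(2.60) + (-2.33×10⁻⁶)/(0.872) + (8.82×10⁻⁶)/(1.81) + (-5.17×10⁻⁶)/(1.36)] = -1.98×10⁴ V.

-1.98×10⁴ V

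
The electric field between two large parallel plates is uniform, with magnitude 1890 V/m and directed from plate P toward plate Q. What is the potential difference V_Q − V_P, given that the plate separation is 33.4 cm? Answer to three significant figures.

In a uniform field, potential decreases in the direction of E: ΔV = −E·d for a displacement d parallel to E.
Going from P to Q is a displacement of 33.4 cm along the field, so V_Q − V_P = −Ed = -631 V.

-631 V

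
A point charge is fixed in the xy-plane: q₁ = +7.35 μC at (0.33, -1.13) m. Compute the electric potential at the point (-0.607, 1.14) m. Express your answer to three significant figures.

Electric potential is a scalar, so the contributions from each charge add algebraically: V = Σ kqᵢ/rᵢ.
Distances from the field point to each charge: r₁ = 2.46 m.
V = k[(7.35×10⁻⁶)/(2.46)] = 2.69×10⁴ V.

2.69×10⁴ V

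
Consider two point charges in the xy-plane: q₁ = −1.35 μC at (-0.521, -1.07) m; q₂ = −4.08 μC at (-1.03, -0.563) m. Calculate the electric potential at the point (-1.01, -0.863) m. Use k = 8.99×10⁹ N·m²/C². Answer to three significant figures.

Electric potential is a scalar, so the contributions from each charge add algebraically: V = Σ kqᵢ/rᵢ.
Distances from the field point to each charge: r₁ = 0.531 m, r₂ = 0.301 m.
V = k[(-1.35×10⁻⁶)/(0.531) + (-4.08×10⁻⁶)/(0.301)] = -1.45×10⁵ V.

-1.45×10⁵ V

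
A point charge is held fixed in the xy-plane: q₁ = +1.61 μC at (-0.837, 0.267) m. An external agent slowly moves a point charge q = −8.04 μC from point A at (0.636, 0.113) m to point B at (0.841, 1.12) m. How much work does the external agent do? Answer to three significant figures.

0.0168 J

For quasistatic motion the external work equals the change in potential energy: W_ext = qΔV = q(V_B − V_A).
At A: distance to the source charge is 1.48 m; V_A = kq₁/r = 9770 V.
At B: distance to the source charge is 1.88 m; V_B = kq₁/r = 7690 V.
ΔV = V_B − V_A = -2080 V.
W_ext = qΔV = (-8.04×10⁻⁶ C)(-2080 V) = 0.0168 J.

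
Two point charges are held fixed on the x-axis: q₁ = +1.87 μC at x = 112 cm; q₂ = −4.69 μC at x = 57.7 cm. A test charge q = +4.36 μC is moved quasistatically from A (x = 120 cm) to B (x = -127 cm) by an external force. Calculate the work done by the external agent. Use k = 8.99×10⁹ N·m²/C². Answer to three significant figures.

-0.690 J

For quasistatic motion the external work equals the change in potential energy: W_ext = qΔV = q(V_B − V_A).
At A: distances to the source charges are 0.0800 m, 0.623 m; V_A = Σ kqᵢ/rᵢ = 1.42×10⁵ V.
At B: distances to the source charges are 2.39 m, 1.85 m; V_B = Σ kqᵢ/rᵢ = -1.58×10⁴ V.
ΔV = V_B − V_A = -1.58×10⁵ V.
W_ext = qΔV = (4.36×10⁻⁶ C)(-1.58×10⁵ V) = -0.690 J.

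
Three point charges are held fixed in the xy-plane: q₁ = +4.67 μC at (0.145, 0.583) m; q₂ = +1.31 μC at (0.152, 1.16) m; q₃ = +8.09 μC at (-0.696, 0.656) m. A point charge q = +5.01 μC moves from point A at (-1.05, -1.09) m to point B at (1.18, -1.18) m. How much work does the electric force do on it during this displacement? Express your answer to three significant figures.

The work done by the electric force is W_field = −ΔU = −q(V_B − V_A) = q(V_A − V_B).
At A: distances to the source charges are 2.06 m, 2.55 m, 1.78 m; V_A = Σ kqᵢ/rᵢ = 6.59×10⁴ V.
At B: distances to the source charges are 2.04 m, 2.56 m, 2.62 m; V_B = Σ kqᵢ/rᵢ = 5.29×10⁴ V.
ΔV = V_B − V_A = -1.30×10⁴ V.
W_field = −qΔV = −(5.01×10⁻⁶ C)(-1.30×10⁴ V) = 0.0652 J.

0.0652 J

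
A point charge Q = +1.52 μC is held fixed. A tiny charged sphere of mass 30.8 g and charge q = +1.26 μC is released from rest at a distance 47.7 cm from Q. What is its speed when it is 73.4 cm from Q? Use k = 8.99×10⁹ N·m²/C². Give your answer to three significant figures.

0.906 m/s

Only the electrostatic force acts, so mechanical energy is conserved: ½mv² = U₁ − U₂ = kQq(1/r₁ − 1/r₂).
U₁ − U₂ = (8.99×10⁹ N·m²/C²)(1.52×10⁻⁶ C)(1.26×10⁻⁶ C)(1/0.477 − 1/0.734) = 0.0126 J.
v = √(2·0.0126/0.0308) = 0.906 m/s.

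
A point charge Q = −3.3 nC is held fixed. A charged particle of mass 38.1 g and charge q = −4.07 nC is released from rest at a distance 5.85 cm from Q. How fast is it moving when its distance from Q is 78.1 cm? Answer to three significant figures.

0.0100 m/s

Only the electrostatic force acts, so mechanical energy is conserved: ½mv² = U₁ − U₂ = kQq(1/r₁ − 1/r₂).
U₁ − U₂ = (8.99×10⁹ N·m²/C²)(-3.30×10⁻⁹ C)(-4.07×10⁻⁹ C)(1/0.0585 − 1/0.781) = 1.91×10⁻⁶ J.
v = √(2·1.91×10⁻⁶/0.0381) = 0.0100 m/s.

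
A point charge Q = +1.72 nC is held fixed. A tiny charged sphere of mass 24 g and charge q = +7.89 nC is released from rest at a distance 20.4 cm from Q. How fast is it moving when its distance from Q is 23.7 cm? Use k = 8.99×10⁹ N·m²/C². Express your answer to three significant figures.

2.63×10⁻³ m/s

Only the electrostatic force acts, so mechanical energy is conserved: ½mv² = U₁ − U₂ = kQq(1/r₁ − 1/r₂).
U₁ − U₂ = (8.99×10⁹ N·m²/C²)(1.72×10⁻⁹ C)(7.89×10⁻⁹ C)(1/0.204 − 1/0.237) = 8.33×10⁻⁸ J.
v = √(2·8.33×10⁻⁸/0.0240) = 2.63×10⁻³ m/s.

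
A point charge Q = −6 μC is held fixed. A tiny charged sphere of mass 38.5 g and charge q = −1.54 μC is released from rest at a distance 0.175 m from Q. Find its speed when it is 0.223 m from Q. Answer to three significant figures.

Only the electrostatic force acts, so mechanical energy is conserved: ½mv² = U₁ − U₂ = kQq(1/r₁ − 1/r₂).
U₁ − U₂ = (8.99×10⁹ N·m²/C²)(-6.00×10⁻⁶ C)(-1.54×10⁻⁶ C)(1/0.175 − 1/0.223) = 0.102 J.
v = √(2·0.102/0.0385) = 2.30 m/s.

2.30 m/s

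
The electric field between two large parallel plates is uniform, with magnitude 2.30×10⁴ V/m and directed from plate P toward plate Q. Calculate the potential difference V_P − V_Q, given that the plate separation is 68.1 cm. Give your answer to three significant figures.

1.57×10⁴ V

In a uniform field, potential decreases in the direction of E: ΔV = −E·d for a displacement d parallel to E.
Going from Q to P is a displacement of 68.1 cm opposite to the field, so V_P − V_Q = +Ed = 1.57×10⁴ V.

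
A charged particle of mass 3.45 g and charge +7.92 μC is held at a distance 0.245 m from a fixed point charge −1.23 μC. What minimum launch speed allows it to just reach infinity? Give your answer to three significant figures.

To just escape, total mechanical energy must reach zero at infinity: ½mv²_min + U = 0, so ½mv²_min = −U = |kQq|/r.
|U| = |kQq|/r = (8.99×10⁹ N·m²/C²)(1.23×10⁻⁶)(7.92×10⁻⁶)/(0.245) = 0.357 J.
v_min = √(2|U|/m) = √(2·0.357/3.45×10⁻³) = 14.4 m/s.

14.4 m/s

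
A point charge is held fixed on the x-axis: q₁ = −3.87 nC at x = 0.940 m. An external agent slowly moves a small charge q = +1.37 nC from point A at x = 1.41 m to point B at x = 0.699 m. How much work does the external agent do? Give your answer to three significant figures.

-9.64×10⁻⁸ J

For quasistatic motion the external work equals the change in potential energy: W_ext = qΔV = q(V_B − V_A).
At A: distance to the source charge is 0.470 m; V_A = kq₁/r = -74.0 V.
At B: distance to the source charge is 0.241 m; V_B = kq₁/r = -144 V.
ΔV = V_B − V_A = -70.3 V.
W_ext = qΔV = (1.37×10⁻⁹ C)(-70.3 V) = -9.64×10⁻⁸ J.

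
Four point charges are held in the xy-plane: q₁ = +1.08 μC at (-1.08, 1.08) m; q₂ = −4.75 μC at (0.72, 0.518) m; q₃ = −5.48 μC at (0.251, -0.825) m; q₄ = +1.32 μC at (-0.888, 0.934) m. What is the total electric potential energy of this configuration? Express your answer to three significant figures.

The assembly work is the sum of pairwise potential energies, U = Σ_{i<j} kqᵢqⱼ/rᵢⱼ.
Pair separations: r₁₂ = 1.89 m, r₁₃ = 2.32 m, r₁₄ = 0.241 m, r₂₃ = 1.42 m, r₂₄ = 1.66 m, r₃₄ = 2.10 m.
Summing all 6 pair terms gives U = 0.105 J.

0.105 J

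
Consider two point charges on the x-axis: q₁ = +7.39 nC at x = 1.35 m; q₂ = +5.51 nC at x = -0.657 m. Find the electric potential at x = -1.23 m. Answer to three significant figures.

112 V

Electric potential is a scalar, so the contributions from each charge add algebraically: V = Σ kqᵢ/rᵢ.
Distances from the field point to each charge: r₁ = 2.58 m, r₂ = 0.573 m.
V = k[(7.39×10⁻⁹)/(2.58) + (5.51×10⁻⁹)/(0.573)] = 112 V.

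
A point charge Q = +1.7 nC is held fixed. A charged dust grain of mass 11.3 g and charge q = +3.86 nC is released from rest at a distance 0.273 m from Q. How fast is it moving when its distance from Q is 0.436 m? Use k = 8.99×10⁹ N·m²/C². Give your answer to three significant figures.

Only the electrostatic force acts, so mechanical energy is conserved: ½mv² = U₁ − U₂ = kQq(1/r₁ − 1/r₂).
U₁ − U₂ = (8.99×10⁹ N·m²/C²)(1.70×10⁻⁹ C)(3.86×10⁻⁹ C)(1/0.273 − 1/0.436) = 8.08×10⁻⁸ J.
v = √(2·8.08×10⁻⁸/0.0113) = 3.78×10⁻³ m/s.

3.78×10⁻³ m/s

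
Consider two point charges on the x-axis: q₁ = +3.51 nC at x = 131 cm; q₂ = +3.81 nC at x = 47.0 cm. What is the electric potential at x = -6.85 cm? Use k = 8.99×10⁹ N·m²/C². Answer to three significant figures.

86.5 V

The total potential is the scalar sum of each charge's contribution, V = Σ kqᵢ/rᵢ.
Distances from the field point to each charge: r₁ = 1.38 m, r₂ = 0.538 m.
V = k[(3.51×10⁻⁹)/(1.38) + (3.81×10⁻⁹)/(0.538)] = 86.5 V.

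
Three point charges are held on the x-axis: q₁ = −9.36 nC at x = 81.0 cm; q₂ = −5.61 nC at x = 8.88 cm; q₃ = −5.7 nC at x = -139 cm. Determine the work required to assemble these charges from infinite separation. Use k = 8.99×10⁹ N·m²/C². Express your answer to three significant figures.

1.07×10⁻⁶ J

The assembly work is the sum of pairwise potential energies, U = Σ_{i<j} kqᵢqⱼ/rᵢⱼ.
Pair separations: r₁₂ = 0.721 m, r₁₃ = 2.20 m, r₂₃ = 1.48 m.
U = (6.55×10⁻⁷) + (2.18×10⁻⁷) + (1.94×10⁻⁷) = 1.07×10⁻⁶ J.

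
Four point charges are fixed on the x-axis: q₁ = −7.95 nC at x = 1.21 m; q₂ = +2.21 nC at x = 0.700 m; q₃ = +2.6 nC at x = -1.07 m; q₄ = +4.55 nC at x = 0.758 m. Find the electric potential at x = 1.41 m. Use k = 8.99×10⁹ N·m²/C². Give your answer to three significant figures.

-257 V

Electric potential is a scalar, so the contributions from each charge add algebraically: V = Σ kqᵢ/rᵢ.
Distances from the field point to each charge: r₁ = 0.200 m, r₂ = 0.710 m, r₃ = 2.48 m, r₄ = 0.652 m.
V = k[(-7.95×10⁻⁹)/(0.200) + (2.21×10⁻⁹)/(0.710) + (2.60×10⁻⁹)/(2.48) + (4.55×10⁻⁹)/(0.652)] = -257 V.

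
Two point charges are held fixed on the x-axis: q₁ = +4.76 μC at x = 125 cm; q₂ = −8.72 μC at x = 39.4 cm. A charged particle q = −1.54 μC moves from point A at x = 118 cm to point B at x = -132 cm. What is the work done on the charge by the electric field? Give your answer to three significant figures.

The work done by the electric force is W_field = −ΔU = −q(V_B − V_A) = q(V_A − V_B).
At A: distances to the source charges are 0.0700 m, 0.786 m; V_A = Σ kqᵢ/rᵢ = 5.12×10⁵ V.
At B: distances to the source charges are 2.57 m, 1.71 m; V_B = Σ kqᵢ/rᵢ = -2.91×10⁴ V.
ΔV = V_B − V_A = -5.41×10⁵ V.
W_field = −qΔV = −(-1.54×10⁻⁶ C)(-5.41×10⁵ V) = -0.833 J.

-0.833 J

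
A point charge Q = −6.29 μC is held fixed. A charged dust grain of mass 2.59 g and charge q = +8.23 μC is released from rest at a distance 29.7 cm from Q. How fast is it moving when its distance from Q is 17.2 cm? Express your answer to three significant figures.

Only the electrostatic force acts, so mechanical energy is conserved: ½mv² = U₁ − U₂ = kQq(1/r₁ − 1/r₂).
U₁ − U₂ = (8.99×10⁹ N·m²/C²)(-6.29×10⁻⁶ C)(8.23×10⁻⁶ C)(1/0.297 − 1/0.172) = 1.14 J.
v = √(2·1.14/2.59×10⁻³) = 29.7 m/s.

29.7 m/s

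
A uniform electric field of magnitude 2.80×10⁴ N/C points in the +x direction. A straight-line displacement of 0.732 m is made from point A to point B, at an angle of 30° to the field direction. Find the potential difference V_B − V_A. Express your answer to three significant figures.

Only the component of displacement along E changes the potential: ΔV = −E·d·cosθ.
ΔV = −(2.80×10⁴ V/m)(0.732 m)cos30° = -1.78×10⁴ V.

-1.78×10⁴ V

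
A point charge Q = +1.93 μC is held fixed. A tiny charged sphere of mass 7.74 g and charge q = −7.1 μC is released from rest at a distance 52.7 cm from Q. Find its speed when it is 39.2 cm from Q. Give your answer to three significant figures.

4.56 m/s

Only the electrostatic force acts, so mechanical energy is conserved: ½mv² = U₁ − U₂ = kQq(1/r₁ − 1/r₂).
U₁ − U₂ = (8.99×10⁹ N·m²/C²)(1.93×10⁻⁶ C)(-7.10×10⁻⁶ C)(1/0.527 − 1/0.392) = 0.0805 J.
v = √(2·0.0805/7.74×10⁻³) = 4.56 m/s.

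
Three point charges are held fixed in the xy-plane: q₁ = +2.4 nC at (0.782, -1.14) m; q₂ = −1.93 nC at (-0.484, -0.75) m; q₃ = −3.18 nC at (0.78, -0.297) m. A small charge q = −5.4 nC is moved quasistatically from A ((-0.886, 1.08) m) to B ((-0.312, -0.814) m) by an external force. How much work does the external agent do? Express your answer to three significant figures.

4.57×10⁻⁷ J

For quasistatic motion the external work equals the change in potential energy: W_ext = qΔV = q(V_B − V_A).
At A: distances to the source charges are 2.78 m, 1.87 m, 2.16 m; V_A = Σ kqᵢ/rᵢ = -14.7 V.
At B: distances to the source charges are 1.14 m, 0.184 m, 1.21 m; V_B = Σ kqᵢ/rᵢ = -99.3 V.
ΔV = V_B − V_A = -84.6 V.
W_ext = qΔV = (-5.40×10⁻⁹ C)(-84.6 V) = 4.57×10⁻⁷ J.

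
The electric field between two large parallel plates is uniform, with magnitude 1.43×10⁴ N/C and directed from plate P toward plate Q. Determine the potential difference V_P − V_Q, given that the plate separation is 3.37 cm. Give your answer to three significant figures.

482 V

In a uniform field, potential decreases in the direction of E: ΔV = −E·d for a displacement d parallel to E.
Going from Q to P is a displacement of 3.37 cm opposite to the field, so V_P − V_Q = +Ed = 482 V.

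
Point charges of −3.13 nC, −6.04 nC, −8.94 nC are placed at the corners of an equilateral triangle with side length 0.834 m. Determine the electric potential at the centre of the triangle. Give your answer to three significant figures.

-338 V

Electric potential is a scalar, so the contributions from each charge add algebraically: V = Σ kqᵢ/rᵢ.
The distance from each vertex to the centroid is a/√3 = 0.482 m.
V = k[(-3.13×10⁻⁹)/(0.482) + (-6.04×10⁻⁹)/(0.482) + (-8.94×10⁻⁹)/(0.482)] = -338 V.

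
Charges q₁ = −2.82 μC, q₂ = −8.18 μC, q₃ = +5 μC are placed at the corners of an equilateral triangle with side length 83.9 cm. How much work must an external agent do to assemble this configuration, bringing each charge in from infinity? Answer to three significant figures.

-0.342 J

The work to assemble the configuration equals its total potential energy, U = Σ kqᵢqⱼ/rᵢⱼ over all pairs.
All three pair separations equal the side length, 0.839 m.
U = (0.247) + (-0.151) + (-0.438) = -0.342 J.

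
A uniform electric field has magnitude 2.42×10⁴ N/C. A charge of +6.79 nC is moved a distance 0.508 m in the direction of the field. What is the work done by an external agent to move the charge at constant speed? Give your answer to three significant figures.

The potential change for a displacement 0.508 m in the direction of the field is ΔV = −Ed = -1.23×10⁴ V.
W_ext = qΔV = -8.35×10⁻⁵ J.

-8.35×10⁻⁵ J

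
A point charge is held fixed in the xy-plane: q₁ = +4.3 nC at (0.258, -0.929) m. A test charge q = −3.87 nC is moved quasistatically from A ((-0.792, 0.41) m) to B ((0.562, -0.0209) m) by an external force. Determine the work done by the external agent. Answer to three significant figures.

For quasistatic motion the external work equals the change in potential energy: W_ext = qΔV = q(V_B − V_A).
At A: distance to the source charge is 1.70 m; V_A = kq₁/r = 22.7 V.
At B: distance to the source charge is 0.958 m; V_B = kq₁/r = 40.4 V.
ΔV = V_B − V_A = 17.6 V.
W_ext = qΔV = (-3.87×10⁻⁹ C)(17.6 V) = -6.83×10⁻⁸ J.

-6.83×10⁻⁸ J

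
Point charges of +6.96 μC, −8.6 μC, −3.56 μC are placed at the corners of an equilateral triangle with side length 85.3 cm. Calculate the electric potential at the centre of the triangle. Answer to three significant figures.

-9.49×10⁴ V

The total potential is the scalar sum of each charge's contribution, V = Σ kqᵢ/rᵢ.
The distance from each vertex to the centroid is a/√3 = 0.492 m.
V = k[(6.96×10⁻⁶)/(0.492) + (-8.60×10⁻⁶)/(0.492) + (-3.56×10⁻⁶)/(0.492)] = -9.49×10⁴ V.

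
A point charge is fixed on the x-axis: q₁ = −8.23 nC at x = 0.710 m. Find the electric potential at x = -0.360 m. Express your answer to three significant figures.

The total potential is the scalar sum of each charge's contribution, V = Σ kqᵢ/rᵢ.
V = k[(-8.23×10⁻⁹)/(1.07)] = -69.1 V.

-69.1 V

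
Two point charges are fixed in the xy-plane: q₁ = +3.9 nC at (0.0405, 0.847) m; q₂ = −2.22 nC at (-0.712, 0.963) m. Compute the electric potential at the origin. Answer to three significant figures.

Electric potential is a scalar, so the contributions from each charge add algebraically: V = Σ kqᵢ/rᵢ.
Distances from the field point to each charge: r₁ = 0.848 m, r₂ = 1.20 m.
V = k[(3.90×10⁻⁹)/(0.848) + (-2.22×10⁻⁹)/(1.20)] = 24.7 V.

24.7 V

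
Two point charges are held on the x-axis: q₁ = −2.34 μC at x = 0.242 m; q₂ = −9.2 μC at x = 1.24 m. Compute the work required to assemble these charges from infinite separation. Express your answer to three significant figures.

The work to assemble the configuration equals its total potential energy, U = Σ kqᵢqⱼ/rᵢⱼ over all pairs.
Pair separations: r₁₂ = 0.998 m.
U = (0.194) = 0.194 J.

0.194 J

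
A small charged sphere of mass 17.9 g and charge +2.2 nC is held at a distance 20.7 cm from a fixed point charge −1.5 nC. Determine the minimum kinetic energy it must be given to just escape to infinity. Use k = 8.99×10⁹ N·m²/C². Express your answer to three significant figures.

1.43×10⁻⁷ J

To just escape, total mechanical energy must reach zero at infinity: ½mv²_min + U = 0, so ½mv²_min = −U = |kQq|/r.
|U| = |kQq|/r = (8.99×10⁹ N·m²/C²)(1.50×10⁻⁹)(2.20×10⁻⁹)/(0.207) = 1.43×10⁻⁷ J.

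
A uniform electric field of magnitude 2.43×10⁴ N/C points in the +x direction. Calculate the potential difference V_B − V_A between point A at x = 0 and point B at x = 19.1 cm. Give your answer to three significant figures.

In a uniform field, potential decreases in the direction of E: V_B − V_A = −E·Δx.
V_B − V_A = −(2.43×10⁴ V/m)(0.191 m) = -4640 V.

-4640 V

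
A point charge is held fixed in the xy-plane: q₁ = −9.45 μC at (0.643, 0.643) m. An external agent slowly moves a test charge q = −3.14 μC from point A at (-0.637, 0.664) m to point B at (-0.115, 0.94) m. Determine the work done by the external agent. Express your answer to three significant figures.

For quasistatic motion the external work equals the change in potential energy: W_ext = qΔV = q(V_B − V_A).
At A: distance to the source charge is 1.28 m; V_A = kq₁/r = -6.64×10⁴ V.
At B: distance to the source charge is 0.814 m; V_B = kq₁/r = -1.04×10⁵ V.
ΔV = V_B − V_A = -3.80×10⁴ V.
W_ext = qΔV = (-3.14×10⁻⁶ C)(-3.80×10⁴ V) = 0.119 J.

0.119 J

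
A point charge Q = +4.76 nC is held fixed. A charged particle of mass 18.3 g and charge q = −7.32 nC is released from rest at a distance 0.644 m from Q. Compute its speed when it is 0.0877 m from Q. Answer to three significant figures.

0.0184 m/s

Only the electrostatic force acts, so mechanical energy is conserved: ½mv² = U₁ − U₂ = kQq(1/r₁ − 1/r₂).
U₁ − U₂ = (8.99×10⁹ N·m²/C²)(4.76×10⁻⁹ C)(-7.32×10⁻⁹ C)(1/0.644 − 1/0.0877) = 3.09×10⁻⁶ J.
v = √(2·3.09×10⁻⁶/0.0183) = 0.0184 m/s.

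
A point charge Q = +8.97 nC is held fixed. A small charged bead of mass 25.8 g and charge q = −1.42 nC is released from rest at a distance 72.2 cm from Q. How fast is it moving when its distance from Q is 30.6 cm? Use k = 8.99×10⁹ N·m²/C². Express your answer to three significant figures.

4.09×10⁻³ m/s

Only the electrostatic force acts, so mechanical energy is conserved: ½mv² = U₁ − U₂ = kQq(1/r₁ − 1/r₂).
U₁ − U₂ = (8.99×10⁹ N·m²/C²)(8.97×10⁻⁹ C)(-1.42×10⁻⁹ C)(1/0.722 − 1/0.306) = 2.16×10⁻⁷ J.
v = √(2·2.16×10⁻⁷/0.0258) = 4.09×10⁻³ m/s.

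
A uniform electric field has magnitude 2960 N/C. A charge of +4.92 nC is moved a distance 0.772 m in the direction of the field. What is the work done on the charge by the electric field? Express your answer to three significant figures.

1.12×10⁻⁵ J

The potential change for a displacement 0.772 m in the direction of the field is ΔV = −Ed = -2290 V.
W_field = −qΔV = 1.12×10⁻⁵ J.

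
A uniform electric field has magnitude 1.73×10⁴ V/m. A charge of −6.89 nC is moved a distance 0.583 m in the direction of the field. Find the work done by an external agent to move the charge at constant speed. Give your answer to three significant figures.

The potential change for a displacement 0.583 m in the direction of the field is ΔV = −Ed = -1.01×10⁴ V.
W_ext = qΔV = 6.95×10⁻⁵ J.

6.95×10⁻⁵ J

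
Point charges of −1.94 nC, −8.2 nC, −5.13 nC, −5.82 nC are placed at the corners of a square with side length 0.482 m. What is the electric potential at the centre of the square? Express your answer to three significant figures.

-556 V

Electric potential is a scalar, so the contributions from each charge add algebraically: V = Σ kqᵢ/rᵢ.
The distance from each corner to the centre is a√2/2 = 0.341 m.
V = k[(-1.94×10⁻⁹)/(0.341) + (-8.20×10⁻⁹)/(0.341) + (-5.13×10⁻⁹)/(0.341) + (-5.82×10⁻⁹)/(0.341)] = -556 V.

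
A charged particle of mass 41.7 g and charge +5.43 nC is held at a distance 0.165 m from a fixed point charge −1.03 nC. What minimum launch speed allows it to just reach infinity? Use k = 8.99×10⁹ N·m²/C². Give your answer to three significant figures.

3.82×10⁻³ m/s

To just escape, total mechanical energy must reach zero at infinity: ½mv²_min + U = 0, so ½mv²_min = −U = |kQq|/r.
|U| = |kQq|/r = (8.99×10⁹ N·m²/C²)(1.03×10⁻⁹)(5.43×10⁻⁹)/(0.165) = 3.05×10⁻⁷ J.
v_min = √(2|U|/m) = √(2·3.05×10⁻⁷/0.0417) = 3.82×10⁻³ m/s.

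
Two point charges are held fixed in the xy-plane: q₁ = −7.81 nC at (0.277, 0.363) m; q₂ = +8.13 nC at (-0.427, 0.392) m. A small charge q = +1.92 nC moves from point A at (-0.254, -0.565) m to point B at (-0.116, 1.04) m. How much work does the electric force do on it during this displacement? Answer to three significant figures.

-4.81×10⁻⁹ J

The work done by the electric force is W_field = −ΔU = −q(V_B − V_A) = q(V_A − V_B).
At A: distances to the source charges are 1.07 m, 0.973 m; V_A = Σ kqᵢ/rᵢ = 9.49 V.
At B: distances to the source charges are 0.783 m, 0.719 m; V_B = Σ kqᵢ/rᵢ = 12.0 V.
ΔV = V_B − V_A = 2.51 V.
W_field = −qΔV = −(1.92×10⁻⁹ C)(2.51 V) = -4.81×10⁻⁹ J.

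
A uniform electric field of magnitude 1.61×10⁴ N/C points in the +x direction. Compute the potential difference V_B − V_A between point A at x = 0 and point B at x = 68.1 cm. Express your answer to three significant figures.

-1.10×10⁴ V

In a uniform field, potential decreases in the direction of E: V_B − V_A = −E·Δx.
V_B − V_A = −(1.61×10⁴ V/m)(0.681 m) = -1.10×10⁴ V.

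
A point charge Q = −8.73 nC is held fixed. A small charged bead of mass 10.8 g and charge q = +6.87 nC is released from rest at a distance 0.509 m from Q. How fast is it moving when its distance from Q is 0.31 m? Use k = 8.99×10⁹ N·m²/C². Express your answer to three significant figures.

Only the electrostatic force acts, so mechanical energy is conserved: ½mv² = U₁ − U₂ = kQq(1/r₁ − 1/r₂).
U₁ − U₂ = (8.99×10⁹ N·m²/C²)(-8.73×10⁻⁹ C)(6.87×10⁻⁹ C)(1/0.509 − 1/0.310) = 6.80×10⁻⁷ J.
v = √(2·6.80×10⁻⁷/0.0108) = 0.0112 m/s.

0.0112 m/s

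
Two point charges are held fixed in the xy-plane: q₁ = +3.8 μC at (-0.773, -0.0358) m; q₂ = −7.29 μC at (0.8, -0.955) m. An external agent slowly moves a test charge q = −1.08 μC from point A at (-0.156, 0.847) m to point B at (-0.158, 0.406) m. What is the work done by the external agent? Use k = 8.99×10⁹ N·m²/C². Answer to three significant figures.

For quasistatic motion the external work equals the change in potential energy: W_ext = qΔV = q(V_B − V_A).
At A: distances to the source charges are 1.08 m, 2.04 m; V_A = Σ kqᵢ/rᵢ = -410 V.
At B: distances to the source charges are 0.757 m, 1.66 m; V_B = Σ kqᵢ/rᵢ = 5740 V.
ΔV = V_B − V_A = 6150 V.
W_ext = qΔV = (-1.08×10⁻⁶ C)(6150 V) = -6.64×10⁻³ J.

-6.64×10⁻³ J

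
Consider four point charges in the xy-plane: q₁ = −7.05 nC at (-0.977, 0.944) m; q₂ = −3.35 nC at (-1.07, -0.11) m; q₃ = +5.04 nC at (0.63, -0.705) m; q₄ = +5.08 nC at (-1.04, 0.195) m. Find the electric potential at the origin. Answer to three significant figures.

16.4 V

The total potential is the scalar sum of each charge's contribution, V = Σ kqᵢ/rᵢ.
Distances from the field point to each charge: r₁ = 1.36 m, r₂ = 1.08 m, r₃ = 0.945 m, r₄ = 1.06 m.
V = k[(-7.05×10⁻⁹)/(1.36) + (-3.35×10⁻⁹)/(1.08) + (5.04×10⁻⁹)/(0.945) + (5.08×10⁻⁹)/(1.06)] = 16.4 V.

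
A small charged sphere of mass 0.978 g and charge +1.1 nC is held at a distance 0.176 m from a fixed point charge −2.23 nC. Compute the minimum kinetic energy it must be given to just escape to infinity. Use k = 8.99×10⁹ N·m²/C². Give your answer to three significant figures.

To just escape, total mechanical energy must reach zero at infinity: ½mv²_min + U = 0, so ½mv²_min = −U = |kQq|/r.
|U| = |kQq|/r = (8.99×10⁹ N·m²/C²)(2.23×10⁻⁹)(1.10×10⁻⁹)/(0.176) = 1.25×10⁻⁷ J.

1.25×10⁻⁷ J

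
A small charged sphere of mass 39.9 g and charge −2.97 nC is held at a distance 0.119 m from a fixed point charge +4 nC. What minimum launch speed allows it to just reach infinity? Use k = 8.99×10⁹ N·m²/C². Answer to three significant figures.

To just escape, total mechanical energy must reach zero at infinity: ½mv²_min + U = 0, so ½mv²_min = −U = |kQq|/r.
|U| = |kQq|/r = (8.99×10⁹ N·m²/C²)(4.00×10⁻⁹)(2.97×10⁻⁹)/(0.119) = 8.97×10⁻⁷ J.
v_min = √(2|U|/m) = √(2·8.97×10⁻⁷/0.0399) = 6.71×10⁻³ m/s.

6.71×10⁻³ m/s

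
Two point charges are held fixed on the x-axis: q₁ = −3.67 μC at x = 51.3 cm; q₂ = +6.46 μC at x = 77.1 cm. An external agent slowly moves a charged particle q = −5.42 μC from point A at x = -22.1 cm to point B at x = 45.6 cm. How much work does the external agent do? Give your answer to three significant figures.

For quasistatic motion the external work equals the change in potential energy: W_ext = qΔV = q(V_B − V_A).
At A: distances to the source charges are 0.734 m, 0.992 m; V_A = Σ kqᵢ/rᵢ = 1.36×10⁴ V.
At B: distances to the source charges are 0.0570 m, 0.315 m; V_B = Σ kqᵢ/rᵢ = -3.94×10⁵ V.
ΔV = V_B − V_A = -4.08×10⁵ V.
W_ext = qΔV = (-5.42×10⁻⁶ C)(-4.08×10⁵ V) = 2.21 J.

2.21 J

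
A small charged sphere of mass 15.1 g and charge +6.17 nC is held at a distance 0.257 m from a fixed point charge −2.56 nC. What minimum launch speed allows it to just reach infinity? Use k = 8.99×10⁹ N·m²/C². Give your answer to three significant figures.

To just escape, total mechanical energy must reach zero at infinity: ½mv²_min + U = 0, so ½mv²_min = −U = |kQq|/r.
|U| = |kQq|/r = (8.99×10⁹ N·m²/C²)(2.56×10⁻⁹)(6.17×10⁻⁹)/(0.257) = 5.53×10⁻⁷ J.
v_min = √(2|U|/m) = √(2·5.53×10⁻⁷/0.0151) = 8.55×10⁻³ m/s.

8.55×10⁻³ m/s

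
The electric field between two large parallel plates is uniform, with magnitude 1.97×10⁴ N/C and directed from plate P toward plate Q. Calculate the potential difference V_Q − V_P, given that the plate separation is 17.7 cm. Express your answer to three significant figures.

In a uniform field, potential decreases in the direction of E: ΔV = −E·d for a displacement d parallel to E.
Going from P to Q is a displacement of 17.7 cm along the field, so V_Q − V_P = −Ed = -3490 V.

-3490 V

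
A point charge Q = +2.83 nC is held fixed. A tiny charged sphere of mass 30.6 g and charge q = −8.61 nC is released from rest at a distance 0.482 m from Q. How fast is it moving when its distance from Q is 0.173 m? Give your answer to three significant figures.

7.28×10⁻³ m/s

Only the electrostatic force acts, so mechanical energy is conserved: ½mv² = U₁ − U₂ = kQq(1/r₁ − 1/r₂).
U₁ − U₂ = (8.99×10⁹ N·m²/C²)(2.83×10⁻⁹ C)(-8.61×10⁻⁹ C)(1/0.482 − 1/0.173) = 8.12×10⁻⁷ J.
v = √(2·8.12×10⁻⁷/0.0306) = 7.28×10⁻³ m/s.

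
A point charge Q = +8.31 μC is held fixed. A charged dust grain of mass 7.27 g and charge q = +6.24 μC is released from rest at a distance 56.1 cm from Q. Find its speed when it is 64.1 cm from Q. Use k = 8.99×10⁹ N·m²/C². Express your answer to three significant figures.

5.34 m/s

Only the electrostatic force acts, so mechanical energy is conserved: ½mv² = U₁ − U₂ = kQq(1/r₁ − 1/r₂).
U₁ − U₂ = (8.99×10⁹ N·m²/C²)(8.31×10⁻⁶ C)(6.24×10⁻⁶ C)(1/0.561 − 1/0.641) = 0.104 J.
v = √(2·0.104/7.27×10⁻³) = 5.34 m/s.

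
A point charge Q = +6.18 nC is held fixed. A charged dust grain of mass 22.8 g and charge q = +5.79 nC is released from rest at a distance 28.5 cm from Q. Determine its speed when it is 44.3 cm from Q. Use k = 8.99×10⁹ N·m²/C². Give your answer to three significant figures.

Only the electrostatic force acts, so mechanical energy is conserved: ½mv² = U₁ − U₂ = kQq(1/r₁ − 1/r₂).
U₁ − U₂ = (8.99×10⁹ N·m²/C²)(6.18×10⁻⁹ C)(5.79×10⁻⁹ C)(1/0.285 − 1/0.443) = 4.03×10⁻⁷ J.
v = √(2·4.03×10⁻⁷/0.0228) = 5.94×10⁻³ m/s.

5.94×10⁻³ m/s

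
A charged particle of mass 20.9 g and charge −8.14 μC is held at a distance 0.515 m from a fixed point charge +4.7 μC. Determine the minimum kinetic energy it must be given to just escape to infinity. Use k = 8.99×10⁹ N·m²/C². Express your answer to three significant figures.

0.668 J

To just escape, total mechanical energy must reach zero at infinity: ½mv²_min + U = 0, so ½mv²_min = −U = |kQq|/r.
|U| = |kQq|/r = (8.99×10⁹ N·m²/C²)(4.70×10⁻⁶)(8.14×10⁻⁶)/(0.515) = 0.668 J.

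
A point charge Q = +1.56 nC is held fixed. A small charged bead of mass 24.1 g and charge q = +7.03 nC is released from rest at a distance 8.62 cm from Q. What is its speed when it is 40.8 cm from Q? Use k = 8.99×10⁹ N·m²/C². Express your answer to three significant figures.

Only the electrostatic force acts, so mechanical energy is conserved: ½mv² = U₁ − U₂ = kQq(1/r₁ − 1/r₂).
U₁ − U₂ = (8.99×10⁹ N·m²/C²)(1.56×10⁻⁹ C)(7.03×10⁻⁹ C)(1/0.0862 − 1/0.408) = 9.02×10⁻⁷ J.
v = √(2·9.02×10⁻⁷/0.0241) = 8.65×10⁻³ m/s.

8.65×10⁻³ m/s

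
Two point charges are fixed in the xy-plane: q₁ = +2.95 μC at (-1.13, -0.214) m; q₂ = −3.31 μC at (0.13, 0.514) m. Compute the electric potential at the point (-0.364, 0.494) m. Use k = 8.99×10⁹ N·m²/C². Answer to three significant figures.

-3.48×10⁴ V

The total potential is the scalar sum of each charge's contribution, V = Σ kqᵢ/rᵢ.
Distances from the field point to each charge: r₁ = 1.04 m, r₂ = 0.494 m.
V = k[(2.95×10⁻⁶)/(1.04) + (-3.31×10⁻⁶)/(0.494)] = -3.48×10⁴ V.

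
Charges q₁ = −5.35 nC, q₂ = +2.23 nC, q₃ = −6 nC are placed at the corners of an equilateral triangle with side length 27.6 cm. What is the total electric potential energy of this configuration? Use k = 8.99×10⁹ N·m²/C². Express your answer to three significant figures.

The assembly work is the sum of pairwise potential energies, U = Σ_{i<j} kqᵢqⱼ/rᵢⱼ.
All three pair separations equal the side length, 0.276 m.
U = (-3.89×10⁻⁷) + (1.05×10⁻⁶) + (-4.36×10⁻⁷) = 2.21×10⁻⁷ J.

2.21×10⁻⁷ J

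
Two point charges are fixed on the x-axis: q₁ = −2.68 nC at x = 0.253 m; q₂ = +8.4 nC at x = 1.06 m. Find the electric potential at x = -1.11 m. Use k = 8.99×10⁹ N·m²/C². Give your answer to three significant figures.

17.1 V

Electric potential is a scalar, so the contributions from each charge add algebraically: V = Σ kqᵢ/rᵢ.
Distances from the field point to each charge: r₁ = 1.36 m, r₂ = 2.17 m.
V = k[(-2.68×10⁻⁹)/(1.36) + (8.40×10⁻⁹)/(2.17)] = 17.1 V.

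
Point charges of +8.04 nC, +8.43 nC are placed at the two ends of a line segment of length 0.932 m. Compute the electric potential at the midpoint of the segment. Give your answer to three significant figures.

Electric potential is a scalar, so the contributions from each charge add algebraically: V = Σ kqᵢ/rᵢ.
Each charge is 0.466 m from the midpoint.
V = k[(8.04×10⁻⁹)/(0.466) + (8.43×10⁻⁹)/(0.466)] = 318 V.

318 V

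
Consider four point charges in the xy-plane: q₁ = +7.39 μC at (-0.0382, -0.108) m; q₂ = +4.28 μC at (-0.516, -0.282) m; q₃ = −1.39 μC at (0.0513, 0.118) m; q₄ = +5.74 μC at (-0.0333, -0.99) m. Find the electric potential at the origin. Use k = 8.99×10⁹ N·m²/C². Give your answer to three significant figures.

The total potential is the scalar sum of each charge's contribution, V = Σ kqᵢ/rᵢ.
Distances from the field point to each charge: r₁ = 0.115 m, r₂ = 0.588 m, r₃ = 0.129 m, r₄ = 0.991 m.
V = k[(7.39×10⁻⁶)/(0.115) + (4.28×10⁻⁶)/(0.588) + (-1.39×10⁻⁶)/(0.129) + (5.74×10⁻⁶)/(0.991)] = 6.00×10⁵ V.

6.00×10⁵ V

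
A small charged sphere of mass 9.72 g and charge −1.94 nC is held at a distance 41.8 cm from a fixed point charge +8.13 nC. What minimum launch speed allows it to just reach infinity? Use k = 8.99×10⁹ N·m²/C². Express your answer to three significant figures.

8.35×10⁻³ m/s

To just escape, total mechanical energy must reach zero at infinity: ½mv²_min + U = 0, so ½mv²_min = −U = |kQq|/r.
|U| = |kQq|/r = (8.99×10⁹ N·m²/C²)(8.13×10⁻⁹)(1.94×10⁻⁹)/(0.418) = 3.39×10⁻⁷ J.
v_min = √(2|U|/m) = √(2·3.39×10⁻⁷/9.72×10⁻³) = 8.35×10⁻³ m/s.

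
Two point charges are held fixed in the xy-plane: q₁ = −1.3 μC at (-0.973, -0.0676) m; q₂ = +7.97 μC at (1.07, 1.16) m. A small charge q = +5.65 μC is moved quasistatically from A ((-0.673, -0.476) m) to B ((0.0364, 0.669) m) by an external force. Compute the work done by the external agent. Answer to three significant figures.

For quasistatic motion the external work equals the change in potential energy: W_ext = qΔV = q(V_B − V_A).
At A: distances to the source charges are 0.507 m, 2.39 m; V_A = Σ kqᵢ/rᵢ = 6910 V.
At B: distances to the source charges are 1.25 m, 1.14 m; V_B = Σ kqᵢ/rᵢ = 5.33×10⁴ V.
ΔV = V_B − V_A = 4.64×10⁴ V.
W_ext = qΔV = (5.65×10⁻⁶ C)(4.64×10⁴ V) = 0.262 J.

0.262 J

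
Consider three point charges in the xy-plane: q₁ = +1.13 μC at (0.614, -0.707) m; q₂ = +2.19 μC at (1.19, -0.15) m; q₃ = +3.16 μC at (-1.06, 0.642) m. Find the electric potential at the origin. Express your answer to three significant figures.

The total potential is the scalar sum of each charge's contribution, V = Σ kqᵢ/rᵢ.
Distances from the field point to each charge: r₁ = 0.936 m, r₂ = 1.20 m, r₃ = 1.24 m.
V = k[(1.13×10⁻⁶)/(0.936) + (2.19×10⁻⁶)/(1.20) + (3.16×10⁻⁶)/(1.24)] = 5.02×10⁴ V.

5.02×10⁴ V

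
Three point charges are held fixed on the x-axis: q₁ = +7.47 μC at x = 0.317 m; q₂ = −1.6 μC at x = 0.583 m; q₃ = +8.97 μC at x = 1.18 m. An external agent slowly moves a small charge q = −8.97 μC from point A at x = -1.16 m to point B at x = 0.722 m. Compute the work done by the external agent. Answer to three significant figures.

For quasistatic motion the external work equals the change in potential energy: W_ext = qΔV = q(V_B − V_A).
At A: distances to the source charges are 1.48 m, 1.74 m, 2.34 m; V_A = Σ kqᵢ/rᵢ = 7.17×10⁴ V.
At B: distances to the source charges are 0.405 m, 0.139 m, 0.458 m; V_B = Σ kqᵢ/rᵢ = 2.38×10⁵ V.
ΔV = V_B − V_A = 1.67×10⁵ V.
W_ext = qΔV = (-8.97×10⁻⁶ C)(1.67×10⁵ V) = -1.50 J.

-1.50 J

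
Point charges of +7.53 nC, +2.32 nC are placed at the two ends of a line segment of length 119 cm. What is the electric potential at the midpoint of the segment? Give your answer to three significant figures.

149 V

The total potential is the scalar sum of each charge's contribution, V = Σ kqᵢ/rᵢ.
Each charge is 0.595 m from the midpoint.
V = k[(7.53×10⁻⁹)/(0.595) + (2.32×10⁻⁹)/(0.595)] = 149 V.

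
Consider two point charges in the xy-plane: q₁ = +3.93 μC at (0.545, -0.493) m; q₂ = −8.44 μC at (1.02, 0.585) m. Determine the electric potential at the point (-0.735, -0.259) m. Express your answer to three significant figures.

The total potential is the scalar sum of each charge's contribution, V = Σ kqᵢ/rᵢ.
Distances from the field point to each charge: r₁ = 1.30 m, r₂ = 1.95 m.
V = k[(3.93×10⁻⁶)/(1.30) + (-8.44×10⁻⁶)/(1.95)] = -1.18×10⁴ V.

-1.18×10⁴ V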